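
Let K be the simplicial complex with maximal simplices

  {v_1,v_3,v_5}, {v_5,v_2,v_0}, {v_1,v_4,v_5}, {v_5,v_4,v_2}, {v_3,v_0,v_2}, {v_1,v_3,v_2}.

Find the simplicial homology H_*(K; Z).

H_0 ≅ Z,  H_1 ≅ Z,  H_2 = 0.

We work with the vertex ordering v_0 < v_1 < v_2 < v_3 < v_4 < v_5. The simplices of K, each written with vertices in increasing order, are:

  0-simplices (6): [v_0], [v_1], [v_2], [v_3], [v_4], [v_5]
  1-simplices (12): [v_0,v_2], [v_0,v_3], [v_0,v_5], [v_1,v_2], [v_1,v_3], [v_1,v_4], [v_1,v_5], [v_2,v_3], [v_2,v_4], [v_2,v_5], [v_3,v_5], [v_4,v_5]
  2-simplices (6): [v_0,v_2,v_3], [v_0,v_2,v_5], [v_1,v_2,v_3], [v_1,v_3,v_5], [v_1,v_4,v_5], [v_2,v_4,v_5]

Hence C_0 ≅ Z^6, C_1 ≅ Z^12, C_2 ≅ Z^6.

∂_1: C_1 → C_0 sends each edge [p,q] (with p < q) to q − p. For instance
  ∂[v_0,v_5] = [v_5] − [v_0].
As a 6×12 matrix over Z this has rank 5, with invariant factors (1,1,1,1,1).

Boundary ∂_2: C_2 → C_1 acts by ∂[p,q,r] = [q,r] − [p,r] + [p,q]. For instance
  ∂[v_2,v_4,v_5] = [v_4,v_5] − [v_2,v_5] + [v_2,v_4],
  ∂[v_1,v_3,v_5] = [v_3,v_5] − [v_1,v_5] + [v_1,v_3].
The resulting 12×6 matrix has rank 6, and its Smith normal form has invariant factors (1,1,1,1,1,1).

Computing H_k = (kernel of ∂_k) / (image of ∂_{k+1}):

  H_0: rank C_0 − rank ∂_1 = 6 − 5 = 1, and the invariant factors of ∂_1 are all 1, so H_0 = Z.
  H_1: rank ker ∂_1 − rank ∂_2 = (12 − 5) − 6 = 1, and the invariant factors of ∂_2 are all 1, so H_1 = Z.
  H_2: rank ker ∂_2 − rank ∂_3 = (6 − 6) − 0 = 0, and there is no ∂_3, so H_2 = 0.

As a check, the Euler characteristic is 6 − 12 + 6 = 0, which agrees with 1 − 1 + 0 = 0.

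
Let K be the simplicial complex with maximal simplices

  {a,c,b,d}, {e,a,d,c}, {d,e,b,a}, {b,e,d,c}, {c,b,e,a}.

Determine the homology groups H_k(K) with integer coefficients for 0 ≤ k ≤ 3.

Fix the vertex order a < b < c < d < e and write every simplex with vertices in increasing order. Then dim K = 3 and the simplices of K are:

  0-simplices (5): a, b, c, d, e
  1-simplices (10): ab, ac, ad, ae, bc, bd, be, cd, ce, de
  2-simplices (10): abc, abd, abe, acd, ace, ade, bcd, bce, bde, cde
  3-simplices (5): abcd, abce, abde, acde, bcde

Hence C_0 ≅ Z^5, C_1 ≅ Z^10, C_2 ≅ Z^10, C_3 ≅ Z^5.

∂_1: C_1 → C_0 is given by ∂[p,q] = [q] − [p]. For instance
  ∂bc = c − b.
As a 5×10 matrix over Z this has rank 4, with invariant factors (1,1,1,1).

∂_2: C_2 → C_1 maps a triangle to the signed sum of its edges. For instance
  ∂bcd = cd − bd + bc,
  ∂abc = bc − ac + ab.
As a 10×10 matrix over Z this has rank 6, with invariant factors (1,1,1,1,1,1).

The boundary map ∂_3: C_3 → C_2 sends each 3-simplex σ to the alternating sum Σ_i (−1)^i (σ with its i-th vertex removed). For instance
  ∂abcd = bcd − acd + abd − abc,
  ∂abde = bde − ade + abe − abd.
The 10×5 boundary matrix has rank 4 and Smith normal form diag(1,1,1,1).

Computing H_k = (kernel of ∂_k) / (image of ∂_{k+1}):

  H_0: rank C_0 − rank ∂_1 = 5 − 4 = 1, and the invariant factors of ∂_1 are all 1, so H_0 = Z.
  H_1: rank ker ∂_1 − rank ∂_2 = (10 − 4) − 6 = 0, and the invariant factors of ∂_2 are all 1, so H_1 = 0.
  H_2: rank ker ∂_2 − rank ∂_3 = (10 − 6) − 4 = 0, and the invariant factors of ∂_3 are all 1, so H_2 = 0.
  H_3: rank ker ∂_3 − rank ∂_4 = (5 − 4) − 0 = 1, and there is no ∂_4, so H_3 = Z.

H_0 = Z,  H_1 = 0,  H_2 = 0,  H_3 = Z.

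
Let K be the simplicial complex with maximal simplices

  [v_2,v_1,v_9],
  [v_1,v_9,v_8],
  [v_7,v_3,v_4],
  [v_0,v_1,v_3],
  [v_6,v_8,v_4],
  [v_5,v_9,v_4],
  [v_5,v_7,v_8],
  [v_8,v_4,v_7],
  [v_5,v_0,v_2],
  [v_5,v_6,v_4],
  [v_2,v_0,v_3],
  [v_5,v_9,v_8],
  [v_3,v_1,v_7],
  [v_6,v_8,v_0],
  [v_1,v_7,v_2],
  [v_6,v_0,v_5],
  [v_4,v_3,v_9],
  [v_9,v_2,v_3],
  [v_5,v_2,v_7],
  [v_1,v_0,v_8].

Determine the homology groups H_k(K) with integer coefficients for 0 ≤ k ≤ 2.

K has 10 vertices, 30 edges, 20 triangles.
rank ∂_0 = 0, rank ∂_1 = 9 ⇒ b_0 = 10 − 0 − 9 = 1; all invariant factors of ∂_1 are 1 so no torsion. So H_0 = Z.
rank ∂_1 = 9, rank ∂_2 = 20 ⇒ b_1 = 30 − 9 − 20 = 1; ∂_2 has invariant factor(s) [2] giving torsion. So H_1 = Z ⊕ Z/2.
rank ∂_2 = 20, rank ∂_3 = 0 ⇒ b_2 = 20 − 20 − 0 = 0. So H_2 = 0.

H_0 ≅ Z,  H_1 ≅ Z ⊕ Z/2,  H_2 = 0.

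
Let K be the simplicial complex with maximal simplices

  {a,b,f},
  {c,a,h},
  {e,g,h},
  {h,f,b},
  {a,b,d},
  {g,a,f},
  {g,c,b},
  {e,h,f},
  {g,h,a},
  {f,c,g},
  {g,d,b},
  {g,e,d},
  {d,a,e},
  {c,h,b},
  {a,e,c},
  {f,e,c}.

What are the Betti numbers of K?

Fix the vertex order a < b < c < d < e < f < g < h and write every simplex with vertices in increasing order. Then dim K = 2 and the simplices of K are:

  0-simplices (8): a, b, c, d, e, f, g, h
  1-simplices (24): ab, ac, ad, ae, af, ag, ah, bc, bd, bf, bg, bh, ce, cf, cg, ch, de, dg, ef, eg, eh, fg, fh, gh
  2-simplices (16): abd, abf, ace, ach, ade, afg, agh, bcg, bch, bdg, bfh, cef, cfg, deg, efh, egh

Hence C_0 ≅ Z^8, C_1 ≅ Z^24, C_2 ≅ Z^16.

Boundary ∂_1: C_1 → C_0 sends each edge [p,q] (with p < q) to q − p. For instance
  ∂dg = g − d.
The resulting 8×24 matrix has rank 7, and its Smith normal form has invariant factors (1,1,1,1,1,1,1).

Boundary ∂_2: C_2 → C_1 sends each 2-simplex [p,q,r] to [q,r] − [p,r] + [p,q]. For instance
  ∂cfg = fg − cg + cf,
  ∂bcg = cg − bg + bc.
This gives a 24×16 integer matrix of rank 15; reducing to Smith normal form yields diagonal entries (1,1,1,1,1,1,1,1,1,1,1,1,1,1,1).

Now H_k = ker ∂_k / im ∂_{k+1}, so:

  H_0: rank C_0 − rank ∂_1 = 8 − 7 = 1, and the invariant factors of ∂_1 are all 1, so H_0 ≅ Z.
  H_1: rank ker ∂_1 − rank ∂_2 = (24 − 7) − 15 = 2, and the invariant factors of ∂_2 are all 1, so H_1 ≅ Z^2.
  H_2: rank ker ∂_2 − rank ∂_3 = (16 − 15) − 0 = 1, and there is no ∂_3, so H_2 ≅ Z.

Hence the Betti numbers are b_0 = 1, b_1 = 2, b_2 = 1.

b_0 = 1, b_1 = 2, b_2 = 1.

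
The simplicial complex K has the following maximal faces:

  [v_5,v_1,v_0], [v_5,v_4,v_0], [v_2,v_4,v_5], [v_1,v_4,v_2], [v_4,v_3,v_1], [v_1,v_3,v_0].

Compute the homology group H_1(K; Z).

Order the vertices as v_0 < v_1 < v_2 < v_3 < v_4 < v_5. Listing each simplex with vertices in this order, K has dimension 2 with simplices:

  0-simplices (6): [v_0], [v_1], [v_2], [v_3], [v_4], [v_5]
  1-simplices (12): [v_0,v_1], [v_0,v_3], [v_0,v_4], [v_0,v_5], [v_1,v_2], [v_1,v_3], [v_1,v_4], [v_1,v_5], [v_2,v_4], [v_2,v_5], [v_3,v_4], [v_4,v_5]
  2-simplices (6): [v_0,v_1,v_3], [v_0,v_1,v_5], [v_0,v_4,v_5], [v_1,v_2,v_4], [v_1,v_3,v_4], [v_2,v_4,v_5]

giving chain groups C_0 ≅ Z^6, C_1 ≅ Z^12, C_2 ≅ Z^6.

The boundary map ∂_1: C_1 → C_0 maps an edge to its endpoints' difference, ∂[p,q] = q − p.
As a 6×12 matrix over Z this has rank 5, with invariant factors (1,1,1,1,1).

Boundary ∂_2: C_2 → C_1 acts by ∂[p,q,r] = [q,r] − [p,r] + [p,q]. For instance
  ∂[v_2,v_4,v_5] = [v_4,v_5] − [v_2,v_5] + [v_2,v_4],
  ∂[v_0,v_1,v_3] = [v_1,v_3] − [v_0,v_3] + [v_0,v_1].
As a 12×6 matrix over Z this has rank 6, with invariant factors (1,1,1,1,1,1).

Computing H_k = (kernel of ∂_k) / (image of ∂_{k+1}):

  H_1: rank ker ∂_1 − rank ∂_2 = (12 − 5) − 6 = 1, and the invariant factors of ∂_2 are all 1, so H_1 = Z.

(K is a triangulation of the cylinder S^1 x I.)

H_1 ≅ Z.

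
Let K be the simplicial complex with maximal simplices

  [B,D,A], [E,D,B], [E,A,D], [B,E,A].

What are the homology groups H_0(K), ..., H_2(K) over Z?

Order the vertices as A < B < D < E. Listing each simplex with vertices in this order, K has dimension 2 with simplices:

  0-simplices (4): A, B, D, E
  1-simplices (6): AB, AD, AE, BD, BE, DE
  2-simplices (4): ABD, ABE, ADE, BDE

so the chain groups are C_0 ≅ Z^4, C_1 ≅ Z^6, C_2 ≅ Z^4.

The boundary map ∂_1: C_1 → C_0 sends each edge [p,q] (with p < q) to q − p. For instance
  ∂AB = B − A.
This gives a 4×6 integer matrix of rank 3; reducing to Smith normal form yields diagonal entries (1,1,1).

Boundary ∂_2: C_2 → C_1 acts by ∂[p,q,r] = [q,r] − [p,r] + [p,q]. For instance
  ∂ABD = BD − AD + AB,
  ∂ADE = DE − AE + AD.
The 6×4 boundary matrix has rank 3 and Smith normal form diag(1,1,1).

From H_k ≅ ker(∂_k) / im(∂_{k+1}) we obtain:

  H_0: rank C_0 − rank ∂_1 = 4 − 3 = 1, and the invariant factors of ∂_1 are all 1, so H_0 ≅ Z.
  H_1: rank ker ∂_1 − rank ∂_2 = (6 − 3) − 3 = 0, and the invariant factors of ∂_2 are all 1, so H_1 ≅ 0.
  H_2: rank ker ∂_2 − rank ∂_3 = (4 − 3) − 0 = 1, and there is no ∂_3, so H_2 ≅ Z.

(K is a triangulation of the 2-sphere S^2.)

H_0 = Z,  H_1 = 0,  H_2 = Z.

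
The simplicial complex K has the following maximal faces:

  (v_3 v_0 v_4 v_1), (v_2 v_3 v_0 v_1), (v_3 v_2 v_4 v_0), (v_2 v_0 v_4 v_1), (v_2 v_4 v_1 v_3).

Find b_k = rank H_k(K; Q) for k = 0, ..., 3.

b_0 = 1, b_1 = 0, b_2 = 0, b_3 = 1.

K has 5 vertices, 10 edges, 10 triangles, 5 3-simplices.
rank ∂_0 = 0, rank ∂_1 = 4 ⇒ b_0 = 5 − 0 − 4 = 1; all invariant factors of ∂_1 are 1 so no torsion. So H_0 = Z.
rank ∂_1 = 4, rank ∂_2 = 6 ⇒ b_1 = 10 − 4 − 6 = 0; all invariant factors of ∂_2 are 1 so no torsion. So H_1 = 0.
rank ∂_2 = 6, rank ∂_3 = 4 ⇒ b_2 = 10 − 6 − 4 = 0; all invariant factors of ∂_3 are 1 so no torsion. So H_2 = 0.
rank ∂_3 = 4, rank ∂_4 = 0 ⇒ b_3 = 5 − 4 − 0 = 1. So H_3 = Z.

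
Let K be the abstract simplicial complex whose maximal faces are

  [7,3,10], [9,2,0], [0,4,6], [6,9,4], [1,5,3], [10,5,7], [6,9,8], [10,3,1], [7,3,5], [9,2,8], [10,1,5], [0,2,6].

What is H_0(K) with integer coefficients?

H_0 = Z^2.

Take the total order 0 < 1 < 2 < 3 < 4 < 5 < 6 < 7 < 8 < 9 < 10 on the vertex set. Then K (dimension 2) consists of the simplices:

  0-simplices (11): [0], [1], [2], [3], [4], [5], [6], [7], [8], [9], [10]
  1-simplices (21): [0,2], [0,4], [0,6], [0,9], [1,3], [1,5], [1,10], [2,6], [2,8], [2,9], [3,5], [3,7], [3,10], [4,6], [4,9], [5,7], [5,10], [6,8], [6,9], [7,10], [8,9]
  2-simplices (12): [0,2,6], [0,2,9], [0,4,6], [1,3,5], [1,3,10], [1,5,10], [2,8,9], [3,5,7], [3,7,10], [4,6,9], [5,7,10], [6,8,9]

Hence C_0 ≅ Z^11, C_1 ≅ Z^21, C_2 ≅ Z^12.

∂_1: C_1 → C_0 maps an edge to its endpoints' difference, ∂[p,q] = q − p. For instance
  ∂[4,6] = [6] − [4].
The resulting 11×21 matrix has rank 9, and its Smith normal form has invariant factors (1,1,1,1,1,1,1,1,1).

Boundary ∂_2: C_2 → C_1 maps a triangle to the signed sum of its edges. For instance
  ∂[3,7,10] = [7,10] − [3,10] + [3,7],
  ∂[3,5,7] = [5,7] − [3,7] + [3,5].
The resulting 21×12 matrix has rank 11, and its Smith normal form has invariant factors (1,1,1,1,1,1,1,1,1,1,1).

Now H_k = ker ∂_k / im ∂_{k+1}, so:

  H_0: rank C_0 − rank ∂_1 = 11 − 9 = 2, and the invariant factors of ∂_1 are all 1, so H_0 ≅ Z^2.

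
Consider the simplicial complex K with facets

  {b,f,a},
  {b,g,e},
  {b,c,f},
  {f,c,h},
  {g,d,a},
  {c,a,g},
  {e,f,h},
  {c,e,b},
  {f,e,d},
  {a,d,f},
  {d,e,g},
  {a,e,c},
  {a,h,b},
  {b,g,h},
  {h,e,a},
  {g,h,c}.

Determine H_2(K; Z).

H_2 ≅ Z.

Take the total order a < b < c < d < e < f < g < h on the vertex set. Then K (dimension 2) consists of the simplices:

  0-simplices (8): a, b, c, d, e, f, g, h
  1-simplices (24): ab, ac, ad, ae, af, ag, ah, bc, be, bf, bg, bh, ce, cf, cg, ch, de, df, dg, ef, eg, eh, fh, gh
  2-simplices (16): abf, abh, ace, acg, adf, adg, aeh, bce, bcf, beg, bgh, cfh, cgh, def, deg, efh

so the chain groups are C_0 ≅ Z^8, C_1 ≅ Z^24, C_2 ≅ Z^16.

The boundary map ∂_1: C_1 → C_0 is given by ∂[p,q] = [q] − [p].
The resulting 8×24 matrix has rank 7, and its Smith normal form has invariant factors (1,1,1,1,1,1,1).

Boundary ∂_2: C_2 → C_1 sends each 2-simplex [p,q,r] to [q,r] − [p,r] + [p,q]. For instance
  ∂beg = eg − bg + be,
  ∂aeh = eh − ah + ae.
The resulting 24×16 matrix has rank 15, and its Smith normal form has invariant factors (1,1,1,1,1,1,1,1,1,1,1,1,1,1,1).

Now H_k = ker ∂_k / im ∂_{k+1}, so:

  H_2: rank ker ∂_2 − rank ∂_3 = (16 − 15) − 0 = 1, and there is no ∂_3, so H_2 ≅ Z.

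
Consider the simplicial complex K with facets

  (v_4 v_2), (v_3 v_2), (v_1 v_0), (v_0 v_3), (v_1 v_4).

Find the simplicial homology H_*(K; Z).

Fix the vertex order v_0 < v_1 < v_2 < v_3 < v_4 and write every simplex with vertices in increasing order. Then dim K = 1 and the simplices of K are:

  0-simplices (5): [v_0], [v_1], [v_2], [v_3], [v_4]
  1-simplices (5): [v_0,v_1], [v_0,v_3], [v_1,v_4], [v_2,v_3], [v_2,v_4]

giving chain groups C_0 ≅ Z^5, C_1 ≅ Z^5.

The boundary map ∂_1: C_1 → C_0 maps an edge to its endpoints' difference, ∂[p,q] = q − p. For instance
  ∂[v_1,v_4] = [v_4] − [v_1].
The resulting 5×5 matrix has rank 4, and its Smith normal form has invariant factors (1,1,1,1).

Computing H_k = (kernel of ∂_k) / (image of ∂_{k+1}):

  H_0: rank C_0 − rank ∂_1 = 5 − 4 = 1, and the invariant factors of ∂_1 are all 1, so H_0 = Z.
  H_1: rank ker ∂_1 − rank ∂_2 = (5 − 4) − 0 = 1, and there is no ∂_2, so H_1 = Z.

As a check, the Euler characteristic is 5 − 5 = 0, which agrees with 1 − 1 = 0.

H_0 ≅ Z,  H_1 ≅ Z.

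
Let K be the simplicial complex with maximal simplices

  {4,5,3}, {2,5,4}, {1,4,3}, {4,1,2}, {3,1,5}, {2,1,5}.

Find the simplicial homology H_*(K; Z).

K has 5 vertices, 9 edges, 6 triangles.
rank ∂_0 = 0, rank ∂_1 = 4 ⇒ b_0 = 5 − 0 − 4 = 1; all invariant factors of ∂_1 are 1 so no torsion. So H_0 = Z.
rank ∂_1 = 4, rank ∂_2 = 5 ⇒ b_1 = 9 − 4 − 5 = 0; all invariant factors of ∂_2 are 1 so no torsion. So H_1 = 0.
rank ∂_2 = 5, rank ∂_3 = 0 ⇒ b_2 = 6 − 5 − 0 = 1. So H_2 = Z.

H_0 ≅ Z,  H_1 = 0,  H_2 ≅ Z.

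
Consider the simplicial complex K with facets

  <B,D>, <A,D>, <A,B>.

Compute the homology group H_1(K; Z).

H_1 = Z.

Order the vertices as A < B < D. Listing each simplex with vertices in this order, K has dimension 1 with simplices:

  0-simplices (3): A, B, D
  1-simplices (3): AB, AD, BD

giving chain groups C_0 ≅ Z^3, C_1 ≅ Z^3.

The boundary map ∂_1: C_1 → C_0 is given by ∂[p,q] = [q] − [p]. For instance
  ∂AD = D − A.
The resulting 3×3 matrix has rank 2, and its Smith normal form has invariant factors (1,1).

Computing H_k = (kernel of ∂_k) / (image of ∂_{k+1}):

  H_1: rank ker ∂_1 − rank ∂_2 = (3 − 2) − 0 = 1, and there is no ∂_2, so H_1 ≅ Z.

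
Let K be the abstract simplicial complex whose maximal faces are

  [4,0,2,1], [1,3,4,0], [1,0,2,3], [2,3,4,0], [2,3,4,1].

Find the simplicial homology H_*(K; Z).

Take the total order 0 < 1 < 2 < 3 < 4 on the vertex set. Then K (dimension 3) consists of the simplices:

  0-simplices (5): [0], [1], [2], [3], [4]
  1-simplices (10): [0,1], [0,2], [0,3], [0,4], [1,2], [1,3], [1,4], [2,3], [2,4], [3,4]
  2-simplices (10): [0,1,2], [0,1,3], [0,1,4], [0,2,3], [0,2,4], [0,3,4], [1,2,3], [1,2,4], [1,3,4], [2,3,4]
  3-simplices (5): [0,1,2,3], [0,1,2,4], [0,1,3,4], [0,2,3,4], [1,2,3,4]

giving chain groups C_0 ≅ Z^5, C_1 ≅ Z^10, C_2 ≅ Z^10, C_3 ≅ Z^5.

Boundary ∂_1: C_1 → C_0 is given by ∂[p,q] = [q] − [p]. For instance
  ∂[0,2] = [2] − [0].
This gives a 5×10 integer matrix of rank 4; reducing to Smith normal form yields diagonal entries (1,1,1,1).

∂_2: C_2 → C_1 sends each 2-simplex [p,q,r] to [q,r] − [p,r] + [p,q]. For instance
  ∂[0,2,4] = [2,4] − [0,4] + [0,2],
  ∂[0,3,4] = [3,4] − [0,4] + [0,3].
The resulting 10×10 matrix has rank 6, and its Smith normal form has invariant factors (1,1,1,1,1,1).

The boundary map ∂_3: C_3 → C_2 sends each 3-simplex σ to the alternating sum Σ_i (−1)^i (σ with its i-th vertex removed). For instance
  ∂[0,1,2,3] = [1,2,3] − [0,2,3] + [0,1,3] − [0,1,2],
  ∂[0,2,3,4] = [2,3,4] − [0,3,4] + [0,2,4] − [0,2,3].
The 10×5 boundary matrix has rank 4 and Smith normal form diag(1,1,1,1).

From H_k ≅ ker(∂_k) / im(∂_{k+1}) we obtain:

  H_0: rank C_0 − rank ∂_1 = 5 − 4 = 1, and the invariant factors of ∂_1 are all 1, so H_0 = Z.
  H_1: rank ker ∂_1 − rank ∂_2 = (10 − 4) − 6 = 0, and the invariant factors of ∂_2 are all 1, so H_1 = 0.
  H_2: rank ker ∂_2 − rank ∂_3 = (10 − 6) − 4 = 0, and the invariant factors of ∂_3 are all 1, so H_2 = 0.
  H_3: rank ker ∂_3 − rank ∂_4 = (5 − 4) − 0 = 1, and there is no ∂_4, so H_3 = Z.

As a check, the Euler characteristic is 5 − 10 + 10 − 5 = 0, which agrees with 1 − 0 + 0 − 1 = 0.

H_0 ≅ Z,  H_1 = 0,  H_2 = 0,  H_3 ≅ Z.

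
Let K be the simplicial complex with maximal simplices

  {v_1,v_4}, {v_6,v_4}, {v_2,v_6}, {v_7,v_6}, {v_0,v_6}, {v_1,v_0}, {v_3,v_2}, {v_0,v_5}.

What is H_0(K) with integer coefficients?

H_0 ≅ Z.

K has 8 vertices, 8 edges.
rank ∂_0 = 0, rank ∂_1 = 7 ⇒ b_0 = 8 − 0 − 7 = 1; all invariant factors of ∂_1 are 1 so no torsion. So H_0 ≅ Z.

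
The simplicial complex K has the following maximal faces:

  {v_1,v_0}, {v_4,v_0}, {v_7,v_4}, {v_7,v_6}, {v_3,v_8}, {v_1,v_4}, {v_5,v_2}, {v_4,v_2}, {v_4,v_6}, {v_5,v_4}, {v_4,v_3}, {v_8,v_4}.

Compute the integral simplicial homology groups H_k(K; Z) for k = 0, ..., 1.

Take the total order v_0 < v_1 < v_2 < v_3 < v_4 < v_5 < v_6 < v_7 < v_8 on the vertex set. Then K (dimension 1) consists of the simplices:

  0-simplices (9): [v_0], [v_1], [v_2], [v_3], [v_4], [v_5], [v_6], [v_7], [v_8]
  1-simplices (12): [v_0,v_1], [v_0,v_4], [v_1,v_4], [v_2,v_4], [v_2,v_5], [v_3,v_4], [v_3,v_8], [v_4,v_5], [v_4,v_6], [v_4,v_7], [v_4,v_8], [v_6,v_7]

giving chain groups C_0 ≅ Z^9, C_1 ≅ Z^12.

∂_1: C_1 → C_0 sends each edge [p,q] (with p < q) to q − p. For instance
  ∂[v_1,v_4] = [v_4] − [v_1].
The resulting 9×12 matrix has rank 8, and its Smith normal form has invariant factors (1,1,1,1,1,1,1,1).

From H_k ≅ ker(∂_k) / im(∂_{k+1}) we obtain:

  H_0: rank C_0 − rank ∂_1 = 9 − 8 = 1, and the invariant factors of ∂_1 are all 1, so H_0 = Z.
  H_1: rank ker ∂_1 − rank ∂_2 = (12 − 8) − 0 = 4, and there is no ∂_2, so H_1 = Z^4.

As a check, the Euler characteristic is 9 − 12 = -3, which agrees with 1 − 4 = -3.

H_0 ≅ Z,  H_1 ≅ Z^4.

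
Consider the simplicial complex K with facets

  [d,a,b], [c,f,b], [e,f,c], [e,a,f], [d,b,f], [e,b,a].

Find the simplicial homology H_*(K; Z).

H_0 ≅ Z,  H_1 ≅ Z,  H_2 = 0.

K has 6 vertices, 12 edges, 6 triangles.
rank ∂_0 = 0, rank ∂_1 = 5 ⇒ b_0 = 6 − 0 − 5 = 1; all invariant factors of ∂_1 are 1 so no torsion. So H_0 = Z.
rank ∂_1 = 5, rank ∂_2 = 6 ⇒ b_1 = 12 − 5 − 6 = 1; all invariant factors of ∂_2 are 1 so no torsion. So H_1 = Z.
rank ∂_2 = 6, rank ∂_3 = 0 ⇒ b_2 = 6 − 6 − 0 = 0. So H_2 = 0.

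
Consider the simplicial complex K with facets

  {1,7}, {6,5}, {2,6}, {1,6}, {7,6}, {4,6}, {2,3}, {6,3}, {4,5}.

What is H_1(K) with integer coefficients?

H_1 ≅ Z^3.

K has 7 vertices, 9 edges.
rank ∂_1 = 6, rank ∂_2 = 0 ⇒ b_1 = 9 − 6 − 0 = 3. So H_1 ≅ Z^3.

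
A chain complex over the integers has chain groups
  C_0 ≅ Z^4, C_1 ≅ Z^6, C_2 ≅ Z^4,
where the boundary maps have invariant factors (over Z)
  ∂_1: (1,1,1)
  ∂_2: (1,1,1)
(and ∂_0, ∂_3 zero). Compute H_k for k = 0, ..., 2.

H_0 = Z,  H_1 = 0,  H_2 = Z.

H_0: b_0 = 4 − 0 − 3 = 1; torsion from ∂_1 factors > 1: none. So H_0 = Z.
H_1: b_1 = 6 − 3 − 3 = 0; torsion from ∂_2 factors > 1: none. So H_1 = 0.
H_2: b_2 = 4 − 3 − 0 = 1; torsion from ∂_3 factors > 1: none. So H_2 = Z.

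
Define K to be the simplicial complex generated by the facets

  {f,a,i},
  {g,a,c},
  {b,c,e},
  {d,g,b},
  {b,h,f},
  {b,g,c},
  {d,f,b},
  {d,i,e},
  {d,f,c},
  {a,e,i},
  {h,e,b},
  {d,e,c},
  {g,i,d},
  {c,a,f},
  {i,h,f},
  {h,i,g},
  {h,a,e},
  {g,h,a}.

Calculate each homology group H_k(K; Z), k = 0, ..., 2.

H_0 ≅ Z,  H_1 ≅ Z ⊕ Z_2,  H_2 = 0.

We work with the vertex ordering a < b < c < d < e < f < g < h < i. The simplices of K, each written with vertices in increasing order, are:

  0-simplices (9): a, b, c, d, e, f, g, h, i
  1-simplices (27): ac, ae, af, ag, ah, ai, bc, bd, be, bf, bg, bh, cd, ce, cf, cg, de, df, dg, di, eh, ei, fh, fi, gh, gi, hi
  2-simplices (18): acf, acg, aeh, aei, afi, agh, bce, bcg, bdf, bdg, beh, bfh, cde, cdf, dei, dgi, fhi, ghi

so the chain groups are C_0 ≅ Z^9, C_1 ≅ Z^27, C_2 ≅ Z^18.

∂_1: C_1 → C_0 is given by ∂[p,q] = [q] − [p]. For instance
  ∂bd = d − b.
The 9×27 boundary matrix has rank 8 and Smith normal form diag(1,1,1,1,1,1,1,1).

Boundary ∂_2: C_2 → C_1 sends each 2-simplex [p,q,r] to [q,r] − [p,r] + [p,q]. For instance
  ∂cde = de − ce + cd,
  ∂ghi = hi − gi + gh.
The resulting 27×18 matrix has rank 18, and its Smith normal form has invariant factors (1,1,1,1,1,1,1,1,1,1,1,1,1,1,1,1,1,2).

Now H_k = ker ∂_k / im ∂_{k+1}, so:

  H_0: rank C_0 − rank ∂_1 = 9 − 8 = 1, and the invariant factors of ∂_1 are all 1, so H_0 ≅ Z.
  H_1: rank ker ∂_1 − rank ∂_2 = (27 − 8) − 18 = 1, and ∂_2 has invariant factor 2 > 1, so H_1 ≅ Z ⊕ Z_2.
  H_2: rank ker ∂_2 − rank ∂_3 = (18 − 18) − 0 = 0, and there is no ∂_3, so H_2 ≅ 0.

As a check, the Euler characteristic is 9 − 27 + 18 = 0, which agrees with 1 − 1 + 0 = 0.
(K is a triangulation of the Klein bottle.)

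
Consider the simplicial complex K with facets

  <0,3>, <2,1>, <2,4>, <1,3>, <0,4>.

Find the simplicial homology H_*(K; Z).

Take the total order 0 < 1 < 2 < 3 < 4 on the vertex set. Then K (dimension 1) consists of the simplices:

  0-simplices (5): [0], [1], [2], [3], [4]
  1-simplices (5): [0,3], [0,4], [1,2], [1,3], [2,4]

giving chain groups C_0 ≅ Z^5, C_1 ≅ Z^5.

Boundary ∂_1: C_1 → C_0 sends each edge [p,q] (with p < q) to q − p. For instance
  ∂[0,3] = [3] − [0].
The resulting 5×5 matrix has rank 4, and its Smith normal form has invariant factors (1,1,1,1).

Computing H_k = (kernel of ∂_k) / (image of ∂_{k+1}):

  H_0: rank C_0 − rank ∂_1 = 5 − 4 = 1, and the invariant factors of ∂_1 are all 1, so H_0 ≅ Z.
  H_1: rank ker ∂_1 − rank ∂_2 = (5 − 4) − 0 = 1, and there is no ∂_2, so H_1 ≅ Z.

(K is a triangulation of the circle S^1.)

H_0 = Z,  H_1 = Z.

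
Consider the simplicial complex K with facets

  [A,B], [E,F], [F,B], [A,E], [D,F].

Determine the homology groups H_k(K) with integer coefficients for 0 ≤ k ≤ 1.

K has 5 vertices, 5 edges.
rank ∂_0 = 0, rank ∂_1 = 4 ⇒ b_0 = 5 − 0 − 4 = 1; all invariant factors of ∂_1 are 1 so no torsion. So H_0 = Z.
rank ∂_1 = 4, rank ∂_2 = 0 ⇒ b_1 = 5 − 4 − 0 = 1. So H_1 = Z.

H_0 ≅ Z,  H_1 ≅ Z.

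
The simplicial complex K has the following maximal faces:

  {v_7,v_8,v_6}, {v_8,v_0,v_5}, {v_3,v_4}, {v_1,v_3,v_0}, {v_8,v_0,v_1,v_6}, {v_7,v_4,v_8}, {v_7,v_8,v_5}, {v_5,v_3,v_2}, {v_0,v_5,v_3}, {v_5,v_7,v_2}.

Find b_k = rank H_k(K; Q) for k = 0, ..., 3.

b_0 = 1, b_1 = 1, b_2 = 0, b_3 = 0.

Order the vertices as v_0 < v_1 < v_2 < v_3 < v_4 < v_5 < v_6 < v_7 < v_8. Listing each simplex with vertices in this order, K has dimension 3 with simplices:

  0-simplices (9): [v_0], [v_1], [v_2], [v_3], [v_4], [v_5], [v_6], [v_7], [v_8]
  1-simplices (20): (20 of them)
  2-simplices (12): (12 of them)
  3-simplices (1): [v_0,v_1,v_6,v_8]

Hence C_0 ≅ Z^9, C_1 ≅ Z^20, C_2 ≅ Z^12, C_3 ≅ Z^1.

The boundary map ∂_1: C_1 → C_0 is given by ∂[p,q] = [q] − [p]. For instance
  ∂[v_0,v_1] = [v_1] − [v_0].
As a 9×20 matrix over Z this has rank 8, with invariant factors (1,1,1,1,1,1,1,1).

Boundary ∂_2: C_2 → C_1 acts by ∂[p,q,r] = [q,r] − [p,r] + [p,q]. For instance
  ∂[v_0,v_6,v_8] = [v_6,v_8] − [v_0,v_8] + [v_0,v_6],
  ∂[v_5,v_7,v_8] = [v_7,v_8] − [v_5,v_8] + [v_5,v_7].
This gives a 20×12 integer matrix of rank 11; reducing to Smith normal form yields diagonal entries (1,1,1,1,1,1,1,1,1,1,1).

The boundary map ∂_3: C_3 → C_2 sends each 3-simplex σ to the alternating sum Σ_i (−1)^i (σ with its i-th vertex removed). For instance
  ∂[v_0,v_1,v_6,v_8] = [v_1,v_6,v_8] − [v_0,v_6,v_8] + [v_0,v_1,v_8] − [v_0,v_1,v_6].
The 12×1 boundary matrix has rank 1 and Smith normal form diag(1).

Computing H_k = (kernel of ∂_k) / (image of ∂_{k+1}):

  H_0: rank C_0 − rank ∂_1 = 9 − 8 = 1, and the invariant factors of ∂_1 are all 1, so H_0 = Z.
  H_1: rank ker ∂_1 − rank ∂_2 = (20 − 8) − 11 = 1, and the invariant factors of ∂_2 are all 1, so H_1 = Z.
  H_2: rank ker ∂_2 − rank ∂_3 = (12 − 11) − 1 = 0, and the invariant factors of ∂_3 are all 1, so H_2 = 0.
  H_3: rank ker ∂_3 − rank ∂_4 = (1 − 1) − 0 = 0, and there is no ∂_4, so H_3 = 0.

As a check, the Euler characteristic is 9 − 20 + 12 − 1 = 0, which agrees with 1 − 1 + 0 − 0 = 0.

Hence the Betti numbers are b_0 = 1, b_1 = 1, b_2 = 0, b_3 = 0.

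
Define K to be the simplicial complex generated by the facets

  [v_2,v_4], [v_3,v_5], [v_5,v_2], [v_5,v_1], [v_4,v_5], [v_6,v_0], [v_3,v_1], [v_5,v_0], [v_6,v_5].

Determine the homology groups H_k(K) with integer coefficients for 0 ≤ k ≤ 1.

H_0 = Z,  H_1 = Z^3.

Take the total order v_0 < v_1 < v_2 < v_3 < v_4 < v_5 < v_6 on the vertex set. Then K (dimension 1) consists of the simplices:

  0-simplices (7): [v_0], [v_1], [v_2], [v_3], [v_4], [v_5], [v_6]
  1-simplices (9): [v_0,v_5], [v_0,v_6], [v_1,v_3], [v_1,v_5], [v_2,v_4], [v_2,v_5], [v_3,v_5], [v_4,v_5], [v_5,v_6]

giving chain groups C_0 ≅ Z^7, C_1 ≅ Z^9.

Boundary ∂_1: C_1 → C_0 is given by ∂[p,q] = [q] − [p]. For instance
  ∂[v_4,v_5] = [v_5] − [v_4].
The 7×9 boundary matrix has rank 6 and Smith normal form diag(1,1,1,1,1,1).

From H_k ≅ ker(∂_k) / im(∂_{k+1}) we obtain:

  H_0: rank C_0 − rank ∂_1 = 7 − 6 = 1, and the invariant factors of ∂_1 are all 1, so H_0 ≅ Z.
  H_1: rank ker ∂_1 − rank ∂_2 = (9 − 6) − 0 = 3, and there is no ∂_2, so H_1 ≅ Z^3.

(K is a triangulation of a wedge of 3 circles.)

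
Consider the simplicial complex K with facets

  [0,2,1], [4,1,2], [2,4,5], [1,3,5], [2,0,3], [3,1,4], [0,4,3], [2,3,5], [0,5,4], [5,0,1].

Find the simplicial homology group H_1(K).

H_1 = Z_2.

Fix the vertex order 0 < 1 < 2 < 3 < 4 < 5 and write every simplex with vertices in increasing order. Then dim K = 2 and the simplices of K are:

  0-simplices (6): [0], [1], [2], [3], [4], [5]
  1-simplices (15): [0,1], [0,2], [0,3], [0,4], [0,5], [1,2], [1,3], [1,4], [1,5], [2,3], [2,4], [2,5], [3,4], [3,5], [4,5]
  2-simplices (10): [0,1,2], [0,1,5], [0,2,3], [0,3,4], [0,4,5], [1,2,4], [1,3,4], [1,3,5], [2,3,5], [2,4,5]

so the chain groups are C_0 ≅ Z^6, C_1 ≅ Z^15, C_2 ≅ Z^10.

The boundary map ∂_1: C_1 → C_0 is given by ∂[p,q] = [q] − [p].
As a 6×15 matrix over Z this has rank 5, with invariant factors (1,1,1,1,1).

Boundary ∂_2: C_2 → C_1 maps a triangle to the signed sum of its edges. For instance
  ∂[2,3,5] = [3,5] − [2,5] + [2,3],
  ∂[0,1,2] = [1,2] − [0,2] + [0,1].
As a 15×10 matrix over Z this has rank 10, with invariant factors (1,1,1,1,1,1,1,1,1,2).

Computing H_k = (kernel of ∂_k) / (image of ∂_{k+1}):

  H_1: rank ker ∂_1 − rank ∂_2 = (15 − 5) − 10 = 0, and ∂_2 has invariant factor 2 > 1, so H_1 = Z_2.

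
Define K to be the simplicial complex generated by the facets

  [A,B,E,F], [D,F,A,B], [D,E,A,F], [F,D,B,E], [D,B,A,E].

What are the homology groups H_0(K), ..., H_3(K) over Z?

H_0 ≅ Z,  H_1 = 0,  H_2 = 0,  H_3 ≅ Z.

Fix the vertex order A < B < D < E < F and write every simplex with vertices in increasing order. Then dim K = 3 and the simplices of K are:

  0-simplices (5): A, B, D, E, F
  1-simplices (10): AB, AD, AE, AF, BD, BE, BF, DE, DF, EF
  2-simplices (10): ABD, ABE, ABF, ADE, ADF, AEF, BDE, BDF, BEF, DEF
  3-simplices (5): ABDE, ABDF, ABEF, ADEF, BDEF

giving chain groups C_0 ≅ Z^5, C_1 ≅ Z^10, C_2 ≅ Z^10, C_3 ≅ Z^5.

The boundary map ∂_1: C_1 → C_0 sends each edge [p,q] (with p < q) to q − p. For instance
  ∂BF = F − B.
The 5×10 boundary matrix has rank 4 and Smith normal form diag(1,1,1,1).

The boundary map ∂_2: C_2 → C_1 acts by ∂[p,q,r] = [q,r] − [p,r] + [p,q]. For instance
  ∂ABF = BF − AF + AB,
  ∂ABD = BD − AD + AB.
This gives a 10×10 integer matrix of rank 6; reducing to Smith normal form yields diagonal entries (1,1,1,1,1,1).

Boundary ∂_3: C_3 → C_2 sends each 3-simplex σ to the alternating sum Σ_i (−1)^i (σ with its i-th vertex removed). For instance
  ∂ADEF = DEF − AEF + ADF − ADE,
  ∂BDEF = DEF − BEF + BDF − BDE.
The 10×5 boundary matrix has rank 4 and Smith normal form diag(1,1,1,1).

From H_k ≅ ker(∂_k) / im(∂_{k+1}) we obtain:

  H_0: rank C_0 − rank ∂_1 = 5 − 4 = 1, and the invariant factors of ∂_1 are all 1, so H_0 ≅ Z.
  H_1: rank ker ∂_1 − rank ∂_2 = (10 − 4) − 6 = 0, and the invariant factors of ∂_2 are all 1, so H_1 ≅ 0.
  H_2: rank ker ∂_2 − rank ∂_3 = (10 − 6) − 4 = 0, and the invariant factors of ∂_3 are all 1, so H_2 ≅ 0.
  H_3: rank ker ∂_3 − rank ∂_4 = (5 − 4) − 0 = 1, and there is no ∂_4, so H_3 ≅ Z.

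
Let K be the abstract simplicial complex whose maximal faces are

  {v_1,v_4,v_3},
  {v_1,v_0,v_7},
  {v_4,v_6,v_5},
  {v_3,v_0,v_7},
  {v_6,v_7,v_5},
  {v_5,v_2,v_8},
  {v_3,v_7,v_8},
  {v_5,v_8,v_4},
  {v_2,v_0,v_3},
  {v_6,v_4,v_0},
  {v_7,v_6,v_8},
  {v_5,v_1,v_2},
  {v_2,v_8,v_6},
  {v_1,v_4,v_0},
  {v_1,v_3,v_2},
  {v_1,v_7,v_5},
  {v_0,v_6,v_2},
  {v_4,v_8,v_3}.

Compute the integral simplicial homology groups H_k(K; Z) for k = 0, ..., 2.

H_0 ≅ Z,  H_1 ≅ Z ⊕ Z_2,  H_2 = 0.

Order the vertices as v_0 < v_1 < v_2 < v_3 < v_4 < v_5 < v_6 < v_7 < v_8. Listing each simplex with vertices in this order, K has dimension 2 with simplices:

  0-simplices (9): [v_0], [v_1], [v_2], [v_3], [v_4], [v_5], [v_6], [v_7], [v_8]
  1-simplices (27): (27 of them)
  2-simplices (18): (18 of them)

so the chain groups are C_0 ≅ Z^9, C_1 ≅ Z^27, C_2 ≅ Z^18.

Boundary ∂_1: C_1 → C_0 sends each edge [p,q] (with p < q) to q − p.
The 9×27 boundary matrix has rank 8 and Smith normal form diag(1,1,1,1,1,1,1,1).

Boundary ∂_2: C_2 → C_1 acts by ∂[p,q,r] = [q,r] − [p,r] + [p,q]. For instance
  ∂[v_0,v_3,v_7] = [v_3,v_7] − [v_0,v_7] + [v_0,v_3],
  ∂[v_3,v_7,v_8] = [v_7,v_8] − [v_3,v_8] + [v_3,v_7].
The resulting 27×18 matrix has rank 18, and its Smith normal form has invariant factors (1,1,1,1,1,1,1,1,1,1,1,1,1,1,1,1,1,2).

From H_k ≅ ker(∂_k) / im(∂_{k+1}) we obtain:

  H_0: rank C_0 − rank ∂_1 = 9 − 8 = 1, and the invariant factors of ∂_1 are all 1, so H_0 ≅ Z.
  H_1: rank ker ∂_1 − rank ∂_2 = (27 − 8) − 18 = 1, and ∂_2 has invariant factor 2 > 1, so H_1 ≅ Z ⊕ Z_2.
  H_2: rank ker ∂_2 − rank ∂_3 = (18 − 18) − 0 = 0, and there is no ∂_3, so H_2 ≅ 0.

(K is a triangulation of the Klein bottle.)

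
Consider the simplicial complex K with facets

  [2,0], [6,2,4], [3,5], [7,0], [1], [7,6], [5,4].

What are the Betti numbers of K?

b_0 = 2, b_1 = 1, b_2 = 0.

Order the vertices as 0 < 1 < 2 < 3 < 4 < 5 < 6 < 7. Listing each simplex with vertices in this order, K has dimension 2 with simplices:

  0-simplices (8): [0], [1], [2], [3], [4], [5], [6], [7]
  1-simplices (8): [0,2], [0,7], [2,4], [2,6], [3,5], [4,5], [4,6], [6,7]
  2-simplices (1): [2,4,6]

giving chain groups C_0 ≅ Z^8, C_1 ≅ Z^8, C_2 ≅ Z^1.

Boundary ∂_1: C_1 → C_0 is given by ∂[p,q] = [q] − [p].
The 8×8 boundary matrix has rank 6 and Smith normal form diag(1,1,1,1,1,1).

∂_2: C_2 → C_1 acts by ∂[p,q,r] = [q,r] − [p,r] + [p,q]. For instance
  ∂[2,4,6] = [4,6] − [2,6] + [2,4].
The resulting 8×1 matrix has rank 1, and its Smith normal form has invariant factors (1).

From H_k ≅ ker(∂_k) / im(∂_{k+1}) we obtain:

  H_0: rank C_0 − rank ∂_1 = 8 − 6 = 2, and the invariant factors of ∂_1 are all 1, so H_0 ≅ Z^2.
  H_1: rank ker ∂_1 − rank ∂_2 = (8 − 6) − 1 = 1, and the invariant factors of ∂_2 are all 1, so H_1 ≅ Z.
  H_2: rank ker ∂_2 − rank ∂_3 = (1 − 1) − 0 = 0, and there is no ∂_3, so H_2 ≅ 0.

As a check, the Euler characteristic is 8 − 8 + 1 = 1, which agrees with 2 − 1 + 0 = 1.

Hence the Betti numbers are b_0 = 2, b_1 = 1, b_2 = 0.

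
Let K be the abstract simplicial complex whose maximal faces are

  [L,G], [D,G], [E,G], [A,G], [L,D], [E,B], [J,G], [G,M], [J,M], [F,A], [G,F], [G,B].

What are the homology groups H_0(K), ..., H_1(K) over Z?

H_0 = Z,  H_1 = Z^4.

We work with the vertex ordering A < B < D < E < F < G < J < L < M. The simplices of K, each written with vertices in increasing order, are:

  0-simplices (9): A, B, D, E, F, G, J, L, M
  1-simplices (12): AF, AG, BE, BG, DG, DL, EG, FG, GJ, GL, GM, JM

Hence C_0 ≅ Z^9, C_1 ≅ Z^12.

∂_1: C_1 → C_0 is given by ∂[p,q] = [q] − [p].
This gives a 9×12 integer matrix of rank 8; reducing to Smith normal form yields diagonal entries (1,1,1,1,1,1,1,1).

Now H_k = ker ∂_k / im ∂_{k+1}, so:

  H_0: rank C_0 − rank ∂_1 = 9 − 8 = 1, and the invariant factors of ∂_1 are all 1, so H_0 ≅ Z.
  H_1: rank ker ∂_1 − rank ∂_2 = (12 − 8) − 0 = 4, and there is no ∂_2, so H_1 ≅ Z^4.

As a check, the Euler characteristic is 9 − 12 = -3, which agrees with 1 − 4 = -3.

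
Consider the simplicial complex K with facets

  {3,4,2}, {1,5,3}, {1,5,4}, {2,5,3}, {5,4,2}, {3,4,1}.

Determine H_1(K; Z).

H_1 = 0.

Fix the vertex order 1 < 2 < 3 < 4 < 5 and write every simplex with vertices in increasing order. Then dim K = 2 and the simplices of K are:

  0-simplices (5): [1], [2], [3], [4], [5]
  1-simplices (9): [1,3], [1,4], [1,5], [2,3], [2,4], [2,5], [3,4], [3,5], [4,5]
  2-simplices (6): [1,3,4], [1,3,5], [1,4,5], [2,3,4], [2,3,5], [2,4,5]

Hence C_0 ≅ Z^5, C_1 ≅ Z^9, C_2 ≅ Z^6.

The boundary map ∂_1: C_1 → C_0 is given by ∂[p,q] = [q] − [p].
The resulting 5×9 matrix has rank 4, and its Smith normal form has invariant factors (1,1,1,1).

The boundary map ∂_2: C_2 → C_1 sends each 2-simplex [p,q,r] to [q,r] − [p,r] + [p,q]. For instance
  ∂[2,3,5] = [3,5] − [2,5] + [2,3],
  ∂[1,3,5] = [3,5] − [1,5] + [1,3].
As a 9×6 matrix over Z this has rank 5, with invariant factors (1,1,1,1,1).

From H_k ≅ ker(∂_k) / im(∂_{k+1}) we obtain:

  H_1: rank ker ∂_1 − rank ∂_2 = (9 − 4) − 5 = 0, and the invariant factors of ∂_2 are all 1, so H_1 ≅ 0.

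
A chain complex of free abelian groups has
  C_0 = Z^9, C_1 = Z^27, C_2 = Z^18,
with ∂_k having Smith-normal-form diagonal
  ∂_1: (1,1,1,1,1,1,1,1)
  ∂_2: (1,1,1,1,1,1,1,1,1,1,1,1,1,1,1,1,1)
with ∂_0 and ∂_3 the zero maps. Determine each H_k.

H_0: b_0 = 9 − 0 − 8 = 1; torsion from ∂_1 factors > 1: none. So H_0 ≅ Z.
H_1: b_1 = 27 − 8 − 17 = 2; torsion from ∂_2 factors > 1: none. So H_1 ≅ Z^2.
H_2: b_2 = 18 − 17 − 0 = 1; torsion from ∂_3 factors > 1: none. So H_2 ≅ Z.

H_0 ≅ Z,  H_1 ≅ Z^2,  H_2 ≅ Z.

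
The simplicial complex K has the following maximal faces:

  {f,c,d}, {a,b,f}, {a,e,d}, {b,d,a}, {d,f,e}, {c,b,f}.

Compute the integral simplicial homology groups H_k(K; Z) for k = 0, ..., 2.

H_0 ≅ Z,  H_1 ≅ Z,  H_2 = 0.

Fix the vertex order a < b < c < d < e < f and write every simplex with vertices in increasing order. Then dim K = 2 and the simplices of K are:

  0-simplices (6): a, b, c, d, e, f
  1-simplices (12): ab, ad, ae, af, bc, bd, bf, cd, cf, de, df, ef
  2-simplices (6): abd, abf, ade, bcf, cdf, def

Hence C_0 ≅ Z^6, C_1 ≅ Z^12, C_2 ≅ Z^6.

Boundary ∂_1: C_1 → C_0 is given by ∂[p,q] = [q] − [p]. For instance
  ∂af = f − a.
The resulting 6×12 matrix has rank 5, and its Smith normal form has invariant factors (1,1,1,1,1).

The boundary map ∂_2: C_2 → C_1 sends each 2-simplex [p,q,r] to [q,r] − [p,r] + [p,q]. For instance
  ∂bcf = cf − bf + bc,
  ∂cdf = df − cf + cd.
As a 12×6 matrix over Z this has rank 6, with invariant factors (1,1,1,1,1,1).

Now H_k = ker ∂_k / im ∂_{k+1}, so:

  H_0: rank C_0 − rank ∂_1 = 6 − 5 = 1, and the invariant factors of ∂_1 are all 1, so H_0 ≅ Z.
  H_1: rank ker ∂_1 − rank ∂_2 = (12 − 5) − 6 = 1, and the invariant factors of ∂_2 are all 1, so H_1 ≅ Z.
  H_2: rank ker ∂_2 − rank ∂_3 = (6 − 6) − 0 = 0, and there is no ∂_3, so H_2 ≅ 0.

(K is a triangulation of the cylinder S^1 x I.)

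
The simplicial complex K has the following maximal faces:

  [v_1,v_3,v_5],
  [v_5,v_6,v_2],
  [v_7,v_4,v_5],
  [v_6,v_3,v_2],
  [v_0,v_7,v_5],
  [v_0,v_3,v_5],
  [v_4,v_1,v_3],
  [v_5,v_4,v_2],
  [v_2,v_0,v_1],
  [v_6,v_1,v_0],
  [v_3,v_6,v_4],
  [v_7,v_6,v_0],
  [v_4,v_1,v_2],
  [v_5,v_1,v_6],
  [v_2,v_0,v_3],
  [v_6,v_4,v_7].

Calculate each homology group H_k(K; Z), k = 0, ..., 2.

Take the total order v_0 < v_1 < v_2 < v_3 < v_4 < v_5 < v_6 < v_7 on the vertex set. Then K (dimension 2) consists of the simplices:

  0-simplices (8): [v_0], [v_1], [v_2], [v_3], [v_4], [v_5], [v_6], [v_7]
  1-simplices (24): (24 of them)
  2-simplices (16): (16 of them)

so the chain groups are C_0 ≅ Z^8, C_1 ≅ Z^24, C_2 ≅ Z^16.

The boundary map ∂_1: C_1 → C_0 maps an edge to its endpoints' difference, ∂[p,q] = q − p. For instance
  ∂[v_3,v_5] = [v_5] − [v_3].
As a 8×24 matrix over Z this has rank 7, with invariant factors (1,1,1,1,1,1,1).

∂_2: C_2 → C_1 acts by ∂[p,q,r] = [q,r] − [p,r] + [p,q]. For instance
  ∂[v_0,v_1,v_6] = [v_1,v_6] − [v_0,v_6] + [v_0,v_1],
  ∂[v_0,v_6,v_7] = [v_6,v_7] − [v_0,v_7] + [v_0,v_6].
The resulting 24×16 matrix has rank 15, and its Smith normal form has invariant factors (1,1,1,1,1,1,1,1,1,1,1,1,1,1,1).

Now H_k = ker ∂_k / im ∂_{k+1}, so:

  H_0: rank C_0 − rank ∂_1 = 8 − 7 = 1, and the invariant factors of ∂_1 are all 1, so H_0 = Z.
  H_1: rank ker ∂_1 − rank ∂_2 = (24 − 7) − 15 = 2, and the invariant factors of ∂_2 are all 1, so H_1 = Z^2.
  H_2: rank ker ∂_2 − rank ∂_3 = (16 − 15) − 0 = 1, and there is no ∂_3, so H_2 = Z.

(K is a triangulation of the torus T^2.)

H_0 ≅ Z,  H_1 ≅ Z^2,  H_2 ≅ Z.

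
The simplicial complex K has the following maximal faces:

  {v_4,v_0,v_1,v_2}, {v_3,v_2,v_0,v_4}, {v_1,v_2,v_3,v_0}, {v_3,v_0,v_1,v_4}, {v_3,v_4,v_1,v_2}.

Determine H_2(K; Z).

Fix the vertex order v_0 < v_1 < v_2 < v_3 < v_4 and write every simplex with vertices in increasing order. Then dim K = 3 and the simplices of K are:

  0-simplices (5): [v_0], [v_1], [v_2], [v_3], [v_4]
  1-simplices (10): [v_0,v_1], [v_0,v_2], [v_0,v_3], [v_0,v_4], [v_1,v_2], [v_1,v_3], [v_1,v_4], [v_2,v_3], [v_2,v_4], [v_3,v_4]
  2-simplices (10): [v_0,v_1,v_2], [v_0,v_1,v_3], [v_0,v_1,v_4], [v_0,v_2,v_3], [v_0,v_2,v_4], [v_0,v_3,v_4], [v_1,v_2,v_3], [v_1,v_2,v_4], [v_1,v_3,v_4], [v_2,v_3,v_4]
  3-simplices (5): [v_0,v_1,v_2,v_3], [v_0,v_1,v_2,v_4], [v_0,v_1,v_3,v_4], [v_0,v_2,v_3,v_4], [v_1,v_2,v_3,v_4]

so the chain groups are C_0 ≅ Z^5, C_1 ≅ Z^10, C_2 ≅ Z^10, C_3 ≅ Z^5.

∂_1: C_1 → C_0 sends each edge [p,q] (with p < q) to q − p. For instance
  ∂[v_2,v_4] = [v_4] − [v_2].
As a 5×10 matrix over Z this has rank 4, with invariant factors (1,1,1,1).

The boundary map ∂_2: C_2 → C_1 acts by ∂[p,q,r] = [q,r] − [p,r] + [p,q]. For instance
  ∂[v_1,v_3,v_4] = [v_3,v_4] − [v_1,v_4] + [v_1,v_3],
  ∂[v_0,v_2,v_3] = [v_2,v_3] − [v_0,v_3] + [v_0,v_2].
This gives a 10×10 integer matrix of rank 6; reducing to Smith normal form yields diagonal entries (1,1,1,1,1,1).

∂_3: C_3 → C_2 sends each 3-simplex σ to the alternating sum Σ_i (−1)^i (σ with its i-th vertex removed). For instance
  ∂[v_0,v_1,v_2,v_3] = [v_1,v_2,v_3] − [v_0,v_2,v_3] + [v_0,v_1,v_3] − [v_0,v_1,v_2],
  ∂[v_0,v_1,v_2,v_4] = [v_1,v_2,v_4] − [v_0,v_2,v_4] + [v_0,v_1,v_4] − [v_0,v_1,v_2].
This gives a 10×5 integer matrix of rank 4; reducing to Smith normal form yields diagonal entries (1,1,1,1).

Now H_k = ker ∂_k / im ∂_{k+1}, so:

  H_2: rank ker ∂_2 − rank ∂_3 = (10 − 6) − 4 = 0, and the invariant factors of ∂_3 are all 1, so H_2 = 0.

H_2 = 0.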